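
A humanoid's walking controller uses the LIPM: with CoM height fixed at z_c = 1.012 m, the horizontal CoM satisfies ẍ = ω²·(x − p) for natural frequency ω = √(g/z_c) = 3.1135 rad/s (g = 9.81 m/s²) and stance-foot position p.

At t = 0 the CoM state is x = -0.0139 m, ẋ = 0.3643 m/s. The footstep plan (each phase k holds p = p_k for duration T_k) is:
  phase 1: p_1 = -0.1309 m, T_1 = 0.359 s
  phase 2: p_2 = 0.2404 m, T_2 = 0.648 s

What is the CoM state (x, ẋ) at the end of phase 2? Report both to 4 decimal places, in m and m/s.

x = 1.5102, ẋ = 4.1072

phase 1: p=-0.1309, T=0.359, ωT=1.117746, cosh=1.692486, sinh=1.365470; start (x,ẋ)=(-0.013900, 0.364300) → end (x,ẋ)=(0.226890, 1.113985)
phase 2: p=0.2404, T=0.648, ωT=2.017548, cosh=3.826422, sinh=3.693441; start (x,ẋ)=(0.226890, 1.113985) → end (x,ẋ)=(1.510188, 4.107216)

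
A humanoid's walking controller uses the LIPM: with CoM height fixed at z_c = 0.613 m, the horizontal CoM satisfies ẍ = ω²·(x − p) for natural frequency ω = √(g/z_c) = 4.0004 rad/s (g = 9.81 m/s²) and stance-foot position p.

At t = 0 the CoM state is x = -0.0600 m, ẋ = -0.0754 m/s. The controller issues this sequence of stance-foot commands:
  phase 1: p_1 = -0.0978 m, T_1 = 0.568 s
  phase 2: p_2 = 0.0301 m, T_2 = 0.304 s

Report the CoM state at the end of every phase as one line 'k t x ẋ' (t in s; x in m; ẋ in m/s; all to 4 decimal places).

1 0.5680 -0.0030 0.3561
2 0.8720 0.1064 0.4500

phase 1: p=-0.0978, T=0.568, ωT=2.272227, cosh=4.902033, sinh=4.798950; start (x,ẋ)=(-0.060000, -0.075400) → end (x,ẋ)=(-0.002954, 0.356061)
phase 2: p=0.0301, T=0.304, ωT=1.216122, cosh=1.835227, sinh=1.538849; start (x,ẋ)=(-0.002954, 0.356061) → end (x,ẋ)=(0.106405, 0.449969)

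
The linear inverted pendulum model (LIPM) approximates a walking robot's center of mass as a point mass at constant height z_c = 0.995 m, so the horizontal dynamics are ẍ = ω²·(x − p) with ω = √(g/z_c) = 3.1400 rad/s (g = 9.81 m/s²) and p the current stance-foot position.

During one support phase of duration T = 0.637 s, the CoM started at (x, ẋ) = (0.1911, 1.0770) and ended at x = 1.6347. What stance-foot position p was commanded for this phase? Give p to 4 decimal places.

ωT = 3.1400·0.637 = 2.000180; cosh(ωT) = 3.762849, sinh(ωT) = 3.627538
x(T) = p + (x₀−p)·cosh(ωT) + (ẋ₀/ω)·sinh(ωT) ⇒ p·(1 − cosh) = x(T) − x₀·cosh − (ẋ₀/ω)·sinh
numerator   = 1.6347 − (0.1911)·3.762849 − (1.0770/3.1400)·3.627538 = -0.328603
denominator = 1 − 3.762849 = -2.762849
p = -0.328603 / -2.762849 = 0.1189

p = 0.1189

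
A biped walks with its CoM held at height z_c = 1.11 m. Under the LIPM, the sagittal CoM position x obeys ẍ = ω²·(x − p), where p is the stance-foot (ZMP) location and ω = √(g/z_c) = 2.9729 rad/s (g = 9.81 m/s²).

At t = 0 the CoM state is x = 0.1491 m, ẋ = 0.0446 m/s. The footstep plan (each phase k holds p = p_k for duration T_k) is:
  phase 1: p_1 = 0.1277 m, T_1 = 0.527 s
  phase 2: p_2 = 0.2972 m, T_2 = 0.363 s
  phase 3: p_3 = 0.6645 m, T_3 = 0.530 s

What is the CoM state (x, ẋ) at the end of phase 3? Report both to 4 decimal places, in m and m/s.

phase 1: p=0.1277, T=0.527, ωT=1.566718, cosh=2.499815, sinh=2.291086; start (x,ẋ)=(0.149100, 0.044600) → end (x,ẋ)=(0.215567, 0.257251)
phase 2: p=0.2972, T=0.363, ωT=1.079163, cosh=1.641047, sinh=1.301168; start (x,ẋ)=(0.215567, 0.257251) → end (x,ẋ)=(0.275829, 0.106386)
phase 3: p=0.6645, T=0.530, ωT=1.575637, cosh=2.520348, sinh=2.313472; start (x,ẋ)=(0.275829, 0.106386) → end (x,ẋ)=(-0.232297, -2.405039)

x = -0.2323, ẋ = -2.4050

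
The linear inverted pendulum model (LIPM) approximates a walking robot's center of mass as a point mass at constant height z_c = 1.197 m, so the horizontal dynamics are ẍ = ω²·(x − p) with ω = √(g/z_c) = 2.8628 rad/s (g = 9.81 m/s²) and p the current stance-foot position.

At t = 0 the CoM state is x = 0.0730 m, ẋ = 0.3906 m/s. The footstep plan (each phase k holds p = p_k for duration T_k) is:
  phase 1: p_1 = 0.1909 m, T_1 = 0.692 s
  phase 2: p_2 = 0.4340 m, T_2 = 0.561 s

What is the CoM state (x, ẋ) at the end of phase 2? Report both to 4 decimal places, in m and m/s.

phase 1: p=0.1909, T=0.692, ωT=1.981058, cosh=3.694165, sinh=3.556242; start (x,ẋ)=(0.073000, 0.390600) → end (x,ẋ)=(0.240571, 0.242624)
phase 2: p=0.4340, T=0.561, ωT=1.606031, cosh=2.591838, sinh=2.391155; start (x,ẋ)=(0.240571, 0.242624) → end (x,ẋ)=(0.135315, -0.695258)

x = 0.1353, ẋ = -0.6953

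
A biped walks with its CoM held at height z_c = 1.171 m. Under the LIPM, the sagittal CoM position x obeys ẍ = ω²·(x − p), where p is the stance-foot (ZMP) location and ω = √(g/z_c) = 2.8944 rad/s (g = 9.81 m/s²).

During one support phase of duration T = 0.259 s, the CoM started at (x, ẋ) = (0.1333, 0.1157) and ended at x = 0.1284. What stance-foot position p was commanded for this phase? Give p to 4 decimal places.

ωT = 2.8944·0.259 = 0.749650; cosh(ωT) = 1.294395, sinh(ωT) = 0.821863
x(T) = p + (x₀−p)·cosh(ωT) + (ẋ₀/ω)·sinh(ωT) ⇒ p·(1 − cosh) = x(T) − x₀·cosh − (ẋ₀/ω)·sinh
numerator   = 0.1284 − (0.1333)·1.294395 − (0.1157/2.8944)·0.821863 = -0.076996
denominator = 1 − 1.294395 = -0.294395
p = -0.076996 / -0.294395 = 0.2615

p = 0.2615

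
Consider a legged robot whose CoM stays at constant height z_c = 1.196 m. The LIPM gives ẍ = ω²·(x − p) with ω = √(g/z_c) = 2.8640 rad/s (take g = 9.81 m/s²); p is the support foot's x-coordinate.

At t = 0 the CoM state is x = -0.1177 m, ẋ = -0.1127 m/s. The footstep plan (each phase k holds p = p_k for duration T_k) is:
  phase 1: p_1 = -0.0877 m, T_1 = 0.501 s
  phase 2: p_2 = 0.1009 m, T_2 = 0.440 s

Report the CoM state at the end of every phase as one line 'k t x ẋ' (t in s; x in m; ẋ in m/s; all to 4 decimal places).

1 0.5010 -0.2322 -0.4202
2 0.9410 -0.7714 -2.3470

phase 1: p=-0.0877, T=0.501, ωT=1.434864, cosh=2.218611, sinh=1.980463; start (x,ẋ)=(-0.117700, -0.112700) → end (x,ẋ)=(-0.232191, -0.420199)
phase 2: p=0.1009, T=0.440, ωT=1.260160, cosh=1.904797, sinh=1.621188; start (x,ẋ)=(-0.232191, -0.420199) → end (x,ẋ)=(-0.771427, -2.346961)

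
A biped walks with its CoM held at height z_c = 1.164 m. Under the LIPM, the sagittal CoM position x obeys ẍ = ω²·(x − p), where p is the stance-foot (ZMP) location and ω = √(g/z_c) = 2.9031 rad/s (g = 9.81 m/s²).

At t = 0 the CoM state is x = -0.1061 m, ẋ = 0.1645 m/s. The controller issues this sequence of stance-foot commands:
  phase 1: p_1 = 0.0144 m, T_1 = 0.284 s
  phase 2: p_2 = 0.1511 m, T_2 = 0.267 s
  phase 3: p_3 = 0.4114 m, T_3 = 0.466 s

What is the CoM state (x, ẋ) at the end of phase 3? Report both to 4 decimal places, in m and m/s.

phase 1: p=0.0144, T=0.284, ωT=0.824480, cosh=1.359579, sinh=0.921116; start (x,ẋ)=(-0.106100, 0.164500) → end (x,ẋ)=(-0.097236, -0.098577)
phase 2: p=0.1511, T=0.267, ωT=0.775128, cosh=1.315757, sinh=0.855112; start (x,ẋ)=(-0.097236, -0.098577) → end (x,ẋ)=(-0.204685, -0.746191)
phase 3: p=0.4114, T=0.466, ωT=1.352845, cosh=2.063459, sinh=1.804955; start (x,ẋ)=(-0.204685, -0.746191) → end (x,ẋ)=(-1.323799, -4.768000)

x = -1.3238, ẋ = -4.7680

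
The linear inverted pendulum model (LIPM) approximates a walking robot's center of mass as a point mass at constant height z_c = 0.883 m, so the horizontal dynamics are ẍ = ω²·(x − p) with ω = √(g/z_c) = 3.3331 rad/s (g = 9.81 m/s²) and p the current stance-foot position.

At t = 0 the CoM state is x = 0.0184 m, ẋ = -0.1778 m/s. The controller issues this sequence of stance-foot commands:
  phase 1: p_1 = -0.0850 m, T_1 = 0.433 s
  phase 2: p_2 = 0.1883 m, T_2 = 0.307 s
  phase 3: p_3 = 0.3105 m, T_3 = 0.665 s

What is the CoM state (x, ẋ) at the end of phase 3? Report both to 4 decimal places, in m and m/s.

phase 1: p=-0.0850, T=0.433, ωT=1.443232, cosh=2.235262, sinh=1.999099; start (x,ẋ)=(0.018400, -0.177800) → end (x,ẋ)=(0.039487, 0.291545)
phase 2: p=0.1883, T=0.307, ωT=1.023262, cosh=1.570838, sinh=1.211417; start (x,ẋ)=(0.039487, 0.291545) → end (x,ẋ)=(0.060501, -0.142905)
phase 3: p=0.3105, T=0.665, ωT=2.216512, cosh=4.642128, sinh=4.533139; start (x,ẋ)=(0.060501, -0.142905) → end (x,ẋ)=(-1.044385, -4.440726)

x = -1.0444, ẋ = -4.4407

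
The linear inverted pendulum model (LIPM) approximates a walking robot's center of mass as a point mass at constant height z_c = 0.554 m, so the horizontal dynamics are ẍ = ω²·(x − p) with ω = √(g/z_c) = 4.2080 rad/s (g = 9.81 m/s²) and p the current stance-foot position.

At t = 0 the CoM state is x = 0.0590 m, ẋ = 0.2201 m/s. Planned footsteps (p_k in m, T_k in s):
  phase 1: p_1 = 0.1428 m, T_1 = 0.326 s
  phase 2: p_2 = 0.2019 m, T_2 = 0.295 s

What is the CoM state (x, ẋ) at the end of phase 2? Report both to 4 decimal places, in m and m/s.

x = -0.1287, ẋ = -1.2774

phase 1: p=0.1428, T=0.326, ωT=1.371808, cosh=2.098060, sinh=1.844412; start (x,ẋ)=(0.059000, 0.220100) → end (x,ẋ)=(0.063455, -0.188613)
phase 2: p=0.2019, T=0.295, ωT=1.241360, cosh=1.874654, sinh=1.585663; start (x,ẋ)=(0.063455, -0.188613) → end (x,ẋ)=(-0.128710, -1.277355)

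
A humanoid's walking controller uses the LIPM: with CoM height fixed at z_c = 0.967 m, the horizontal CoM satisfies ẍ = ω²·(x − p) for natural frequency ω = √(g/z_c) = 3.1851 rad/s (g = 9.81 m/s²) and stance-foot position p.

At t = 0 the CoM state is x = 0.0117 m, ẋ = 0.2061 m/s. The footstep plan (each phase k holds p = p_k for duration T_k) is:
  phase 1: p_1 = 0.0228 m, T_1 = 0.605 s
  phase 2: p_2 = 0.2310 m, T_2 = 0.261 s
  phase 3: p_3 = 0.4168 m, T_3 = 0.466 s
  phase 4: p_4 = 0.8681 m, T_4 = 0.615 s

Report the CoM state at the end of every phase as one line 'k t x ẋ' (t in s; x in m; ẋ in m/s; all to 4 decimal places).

phase 1: p=0.0228, T=0.605, ωT=1.926985, cosh=3.507180, sinh=3.361593; start (x,ẋ)=(0.011700, 0.206100) → end (x,ẋ)=(0.201391, 0.603982)
phase 2: p=0.2310, T=0.261, ωT=0.831311, cosh=1.365903, sinh=0.930425; start (x,ẋ)=(0.201391, 0.603982) → end (x,ẋ)=(0.366991, 0.737234)
phase 3: p=0.4168, T=0.466, ωT=1.484257, cosh=2.319178, sinh=2.092507; start (x,ẋ)=(0.366991, 0.737234) → end (x,ẋ)=(0.785622, 1.377804)
phase 4: p=0.8681, T=0.615, ωT=1.958836, cosh=3.616047, sinh=3.475025; start (x,ẋ)=(0.785622, 1.377804) → end (x,ẋ)=(2.073073, 4.069309)

1 0.6050 0.2014 0.6040
2 0.8660 0.3670 0.7372
3 1.3320 0.7856 1.3778
4 1.9470 2.0731 4.0693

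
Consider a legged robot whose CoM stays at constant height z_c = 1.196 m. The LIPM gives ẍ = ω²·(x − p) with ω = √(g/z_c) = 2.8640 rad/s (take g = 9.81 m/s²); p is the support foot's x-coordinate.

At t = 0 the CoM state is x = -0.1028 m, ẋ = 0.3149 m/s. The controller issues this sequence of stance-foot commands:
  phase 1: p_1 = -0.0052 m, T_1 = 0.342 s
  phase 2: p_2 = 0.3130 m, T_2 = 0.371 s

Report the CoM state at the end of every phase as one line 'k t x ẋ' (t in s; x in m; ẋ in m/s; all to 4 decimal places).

phase 1: p=-0.0052, T=0.342, ωT=0.979488, cosh=1.519298, sinh=1.143795; start (x,ẋ)=(-0.102800, 0.314900) → end (x,ẋ)=(-0.027722, 0.158706)
phase 2: p=0.3130, T=0.371, ωT=1.062544, cosh=1.619649, sinh=1.274074; start (x,ẋ)=(-0.027722, 0.158706) → end (x,ẋ)=(-0.168248, -0.986228)

1 0.3420 -0.0277 0.1587
2 0.7130 -0.1682 -0.9862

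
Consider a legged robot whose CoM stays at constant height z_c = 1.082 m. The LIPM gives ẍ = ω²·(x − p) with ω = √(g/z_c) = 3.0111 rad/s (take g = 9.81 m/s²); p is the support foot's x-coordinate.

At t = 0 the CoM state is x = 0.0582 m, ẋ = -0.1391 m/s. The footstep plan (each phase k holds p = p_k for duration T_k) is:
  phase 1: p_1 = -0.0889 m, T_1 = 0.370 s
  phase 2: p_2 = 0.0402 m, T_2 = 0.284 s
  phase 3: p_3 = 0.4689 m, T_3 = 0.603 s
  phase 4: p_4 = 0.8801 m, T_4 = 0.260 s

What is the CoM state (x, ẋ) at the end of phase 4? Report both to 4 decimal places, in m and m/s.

phase 1: p=-0.0889, T=0.370, ωT=1.114107, cosh=1.687527, sinh=1.359319; start (x,ẋ)=(0.058200, -0.139100) → end (x,ẋ)=(0.096541, 0.367352)
phase 2: p=0.0402, T=0.284, ωT=0.855152, cosh=1.388476, sinh=0.963257; start (x,ẋ)=(0.096541, 0.367352) → end (x,ẋ)=(0.235944, 0.673473)
phase 3: p=0.4689, T=0.603, ωT=1.815693, cosh=3.154030, sinh=2.991305; start (x,ẋ)=(0.235944, 0.673473) → end (x,ẋ)=(0.403195, 0.025892)
phase 4: p=0.8801, T=0.260, ωT=0.782886, cosh=1.322431, sinh=0.865346; start (x,ẋ)=(0.403195, 0.025892) → end (x,ẋ)=(0.256867, -1.208404)

x = 0.2569, ẋ = -1.2084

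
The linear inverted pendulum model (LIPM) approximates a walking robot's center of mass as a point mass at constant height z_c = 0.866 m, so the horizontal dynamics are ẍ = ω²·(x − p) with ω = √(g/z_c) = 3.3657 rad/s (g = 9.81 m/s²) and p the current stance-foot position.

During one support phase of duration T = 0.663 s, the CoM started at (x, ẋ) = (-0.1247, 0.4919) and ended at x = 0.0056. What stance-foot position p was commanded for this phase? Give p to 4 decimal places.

p = 0.0215

ωT = 3.3657·0.663 = 2.231459; cosh(ωT) = 4.710409, sinh(ωT) = 4.603037
x(T) = p + (x₀−p)·cosh(ωT) + (ẋ₀/ω)·sinh(ωT) ⇒ p·(1 − cosh) = x(T) − x₀·cosh − (ẋ₀/ω)·sinh
numerator   = 0.0056 − (-0.1247)·4.710409 − (0.4919/3.3657)·4.603037 = -0.079750
denominator = 1 − 4.710409 = -3.710409
p = -0.079750 / -3.710409 = 0.0215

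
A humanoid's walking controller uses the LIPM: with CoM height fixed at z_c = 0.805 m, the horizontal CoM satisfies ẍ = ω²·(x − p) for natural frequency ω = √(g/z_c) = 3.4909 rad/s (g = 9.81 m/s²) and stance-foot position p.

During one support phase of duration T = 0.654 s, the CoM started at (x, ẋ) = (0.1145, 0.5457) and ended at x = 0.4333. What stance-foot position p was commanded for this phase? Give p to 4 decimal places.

ωT = 3.4909·0.654 = 2.283049; cosh(ωT) = 4.954252, sinh(ωT) = 4.852279
x(T) = p + (x₀−p)·cosh(ωT) + (ẋ₀/ω)·sinh(ωT) ⇒ p·(1 − cosh) = x(T) − x₀·cosh − (ẋ₀/ω)·sinh
numerator   = 0.4333 − (0.1145)·4.954252 − (0.5457/3.4909)·4.852279 = -0.892474
denominator = 1 − 4.954252 = -3.954252
p = -0.892474 / -3.954252 = 0.2257

p = 0.2257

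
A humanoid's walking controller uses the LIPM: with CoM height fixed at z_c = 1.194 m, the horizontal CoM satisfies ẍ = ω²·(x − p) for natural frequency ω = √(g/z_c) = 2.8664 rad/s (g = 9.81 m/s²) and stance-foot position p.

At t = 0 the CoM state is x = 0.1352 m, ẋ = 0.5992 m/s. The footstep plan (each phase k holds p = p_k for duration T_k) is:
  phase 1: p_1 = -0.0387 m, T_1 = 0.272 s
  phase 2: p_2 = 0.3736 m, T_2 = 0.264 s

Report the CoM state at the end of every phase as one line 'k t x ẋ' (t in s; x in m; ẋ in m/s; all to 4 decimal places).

1 0.2720 0.3708 1.2200
2 0.5360 0.7236 1.5795

phase 1: p=-0.0387, T=0.272, ωT=0.779661, cosh=1.319647, sinh=0.861085; start (x,ẋ)=(0.135200, 0.599200) → end (x,ẋ)=(0.370790, 1.219955)
phase 2: p=0.3736, T=0.264, ωT=0.756730, cosh=1.300247, sinh=0.831048; start (x,ẋ)=(0.370790, 1.219955) → end (x,ẋ)=(0.723645, 1.579549)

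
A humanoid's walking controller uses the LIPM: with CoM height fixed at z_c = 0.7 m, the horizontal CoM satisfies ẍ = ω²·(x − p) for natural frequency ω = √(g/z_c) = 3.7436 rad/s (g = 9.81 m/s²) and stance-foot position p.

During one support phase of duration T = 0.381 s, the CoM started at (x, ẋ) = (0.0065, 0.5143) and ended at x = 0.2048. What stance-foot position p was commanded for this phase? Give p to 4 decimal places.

ωT = 3.7436·0.381 = 1.426312; cosh(ωT) = 2.201754, sinh(ωT) = 1.961561
x(T) = p + (x₀−p)·cosh(ωT) + (ẋ₀/ω)·sinh(ωT) ⇒ p·(1 − cosh) = x(T) − x₀·cosh − (ẋ₀/ω)·sinh
numerator   = 0.2048 − (0.0065)·2.201754 − (0.5143/3.7436)·1.961561 = -0.078993
denominator = 1 − 2.201754 = -1.201754
p = -0.078993 / -1.201754 = 0.0657

p = 0.0657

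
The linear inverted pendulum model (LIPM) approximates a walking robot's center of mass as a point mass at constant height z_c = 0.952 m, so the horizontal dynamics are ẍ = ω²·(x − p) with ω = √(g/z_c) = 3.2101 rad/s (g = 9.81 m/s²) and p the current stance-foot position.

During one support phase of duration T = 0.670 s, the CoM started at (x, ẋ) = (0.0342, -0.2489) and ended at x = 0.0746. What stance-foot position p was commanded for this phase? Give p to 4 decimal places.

p = -0.0758

ωT = 3.2101·0.670 = 2.150767; cosh(ωT) = 4.353920, sinh(ωT) = 4.237525
x(T) = p + (x₀−p)·cosh(ωT) + (ẋ₀/ω)·sinh(ωT) ⇒ p·(1 − cosh) = x(T) − x₀·cosh − (ẋ₀/ω)·sinh
numerator   = 0.0746 − (0.0342)·4.353920 − (-0.2489/3.2101)·4.237525 = 0.254259
denominator = 1 − 4.353920 = -3.353920
p = 0.254259 / -3.353920 = -0.0758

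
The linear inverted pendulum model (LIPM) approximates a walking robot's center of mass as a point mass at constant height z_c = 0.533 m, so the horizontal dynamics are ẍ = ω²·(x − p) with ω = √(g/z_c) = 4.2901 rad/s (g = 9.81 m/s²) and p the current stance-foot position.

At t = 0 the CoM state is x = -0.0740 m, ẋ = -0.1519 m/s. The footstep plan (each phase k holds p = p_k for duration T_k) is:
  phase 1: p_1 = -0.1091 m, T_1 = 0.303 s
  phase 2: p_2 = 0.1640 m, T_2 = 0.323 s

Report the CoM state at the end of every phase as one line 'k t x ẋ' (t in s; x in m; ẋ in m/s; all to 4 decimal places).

phase 1: p=-0.1091, T=0.303, ωT=1.299900, cosh=1.970745, sinh=1.698186; start (x,ẋ)=(-0.074000, -0.151900) → end (x,ẋ)=(-0.100055, -0.043639)
phase 2: p=0.1640, T=0.323, ωT=1.385702, cosh=2.123890, sinh=1.873742; start (x,ẋ)=(-0.100055, -0.043639) → end (x,ẋ)=(-0.415883, -2.215299)

1 0.3030 -0.1001 -0.0436
2 0.6260 -0.4159 -2.2153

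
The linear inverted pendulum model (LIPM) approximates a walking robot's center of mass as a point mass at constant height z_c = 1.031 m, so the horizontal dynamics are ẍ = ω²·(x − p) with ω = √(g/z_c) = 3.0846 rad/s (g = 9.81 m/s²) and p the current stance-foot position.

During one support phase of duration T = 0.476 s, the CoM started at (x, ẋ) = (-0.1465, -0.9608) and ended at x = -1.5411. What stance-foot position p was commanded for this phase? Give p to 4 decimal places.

ωT = 3.0846·0.476 = 1.468270; cosh(ωT) = 2.286020, sinh(ωT) = 2.055696
x(T) = p + (x₀−p)·cosh(ωT) + (ẋ₀/ω)·sinh(ωT) ⇒ p·(1 − cosh) = x(T) − x₀·cosh − (ẋ₀/ω)·sinh
numerator   = -1.5411 − (-0.1465)·2.286020 − (-0.9608/3.0846)·2.055696 = -0.565884
denominator = 1 − 2.286020 = -1.286020
p = -0.565884 / -1.286020 = 0.4400

p = 0.4400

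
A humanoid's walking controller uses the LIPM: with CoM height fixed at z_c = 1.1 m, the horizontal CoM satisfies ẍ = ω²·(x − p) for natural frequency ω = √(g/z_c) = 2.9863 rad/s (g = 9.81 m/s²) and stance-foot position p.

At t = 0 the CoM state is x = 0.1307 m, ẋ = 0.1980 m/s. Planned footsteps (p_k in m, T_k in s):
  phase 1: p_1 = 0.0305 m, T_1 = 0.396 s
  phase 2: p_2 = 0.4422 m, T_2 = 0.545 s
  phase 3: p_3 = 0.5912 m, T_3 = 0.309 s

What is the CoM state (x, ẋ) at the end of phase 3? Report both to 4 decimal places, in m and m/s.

phase 1: p=0.0305, T=0.396, ωT=1.182575, cosh=1.784626, sinh=1.478138; start (x,ẋ)=(0.130700, 0.198000) → end (x,ẋ)=(0.307324, 0.795655)
phase 2: p=0.4422, T=0.545, ωT=1.627534, cosh=2.643857, sinh=2.447444; start (x,ẋ)=(0.307324, 0.795655) → end (x,ẋ)=(0.737693, 1.117819)
phase 3: p=0.5912, T=0.309, ωT=0.922767, cosh=1.456830, sinh=1.059412; start (x,ẋ)=(0.737693, 1.117819) → end (x,ẋ)=(1.201170, 2.091934)

x = 1.2012, ẋ = 2.0919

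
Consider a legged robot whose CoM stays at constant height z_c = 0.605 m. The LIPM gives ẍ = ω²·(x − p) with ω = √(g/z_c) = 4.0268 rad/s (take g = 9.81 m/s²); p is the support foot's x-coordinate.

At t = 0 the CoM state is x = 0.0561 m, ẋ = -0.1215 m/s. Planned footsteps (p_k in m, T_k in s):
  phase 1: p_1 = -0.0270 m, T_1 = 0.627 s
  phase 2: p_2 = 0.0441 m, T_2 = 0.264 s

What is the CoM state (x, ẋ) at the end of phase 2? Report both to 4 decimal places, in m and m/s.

phase 1: p=-0.0270, T=0.627, ωT=2.524804, cosh=6.284258, sinh=6.204184; start (x,ẋ)=(0.056100, -0.121500) → end (x,ẋ)=(0.308024, 1.312551)
phase 2: p=0.0441, T=0.264, ωT=1.063075, cosh=1.620326, sinh=1.274934; start (x,ẋ)=(0.308024, 1.312551) → end (x,ẋ)=(0.887313, 3.481721)

x = 0.8873, ẋ = 3.4817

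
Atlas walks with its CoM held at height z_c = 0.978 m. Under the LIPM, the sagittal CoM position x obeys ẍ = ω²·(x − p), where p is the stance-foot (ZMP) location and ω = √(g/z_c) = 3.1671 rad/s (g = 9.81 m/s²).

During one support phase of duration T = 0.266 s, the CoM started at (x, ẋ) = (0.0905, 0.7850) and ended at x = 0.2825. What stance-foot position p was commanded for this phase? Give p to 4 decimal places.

p = 0.2032

ωT = 3.1671·0.266 = 0.842449; cosh(ωT) = 1.376350, sinh(ωT) = 0.945696
x(T) = p + (x₀−p)·cosh(ωT) + (ẋ₀/ω)·sinh(ωT) ⇒ p·(1 − cosh) = x(T) − x₀·cosh − (ẋ₀/ω)·sinh
numerator   = 0.2825 − (0.0905)·1.376350 − (0.7850/3.1671)·0.945696 = -0.076461
denominator = 1 − 1.376350 = -0.376350
p = -0.076461 / -0.376350 = 0.2032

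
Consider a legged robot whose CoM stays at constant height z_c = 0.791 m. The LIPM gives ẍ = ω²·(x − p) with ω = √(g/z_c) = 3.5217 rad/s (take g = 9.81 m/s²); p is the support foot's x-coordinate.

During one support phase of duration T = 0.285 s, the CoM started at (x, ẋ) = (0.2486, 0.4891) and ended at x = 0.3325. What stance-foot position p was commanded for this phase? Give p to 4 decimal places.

p = 0.3949

ωT = 3.5217·0.285 = 1.003684; cosh(ωT) = 1.547421, sinh(ωT) = 1.180895
x(T) = p + (x₀−p)·cosh(ωT) + (ẋ₀/ω)·sinh(ωT) ⇒ p·(1 − cosh) = x(T) − x₀·cosh − (ẋ₀/ω)·sinh
numerator   = 0.3325 − (0.2486)·1.547421 − (0.4891/3.5217)·1.180895 = -0.216194
denominator = 1 − 1.547421 = -0.547421
p = -0.216194 / -0.547421 = 0.3949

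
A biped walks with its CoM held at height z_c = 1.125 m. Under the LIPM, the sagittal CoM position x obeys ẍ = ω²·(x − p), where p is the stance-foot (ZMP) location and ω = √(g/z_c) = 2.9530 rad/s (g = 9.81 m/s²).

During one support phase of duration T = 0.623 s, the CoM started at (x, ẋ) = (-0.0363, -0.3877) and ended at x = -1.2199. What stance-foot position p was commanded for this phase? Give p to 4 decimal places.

ωT = 2.9530·0.623 = 1.839719; cosh(ωT) = 3.226816, sinh(ωT) = 3.067954
x(T) = p + (x₀−p)·cosh(ωT) + (ẋ₀/ω)·sinh(ωT) ⇒ p·(1 − cosh) = x(T) − x₀·cosh − (ẋ₀/ω)·sinh
numerator   = -1.2199 − (-0.0363)·3.226816 − (-0.3877/2.9530)·3.067954 = -0.699974
denominator = 1 − 3.226816 = -2.226816
p = -0.699974 / -2.226816 = 0.3143

p = 0.3143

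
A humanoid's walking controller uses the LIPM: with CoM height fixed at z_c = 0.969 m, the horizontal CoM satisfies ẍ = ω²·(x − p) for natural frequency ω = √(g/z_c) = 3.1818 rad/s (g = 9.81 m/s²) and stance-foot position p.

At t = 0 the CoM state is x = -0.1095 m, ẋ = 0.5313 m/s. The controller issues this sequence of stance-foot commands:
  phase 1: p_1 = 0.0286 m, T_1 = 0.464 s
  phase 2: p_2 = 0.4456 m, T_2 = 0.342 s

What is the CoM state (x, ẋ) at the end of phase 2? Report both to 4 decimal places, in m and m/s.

phase 1: p=0.0286, T=0.464, ωT=1.476355, cosh=2.302716, sinh=2.074247; start (x,ẋ)=(-0.109500, 0.531300) → end (x,ẋ)=(0.056955, 0.311995)
phase 2: p=0.4456, T=0.342, ωT=1.088176, cosh=1.652842, sinh=1.316011; start (x,ẋ)=(0.056955, 0.311995) → end (x,ẋ)=(-0.067726, -1.111690)

x = -0.0677, ẋ = -1.1117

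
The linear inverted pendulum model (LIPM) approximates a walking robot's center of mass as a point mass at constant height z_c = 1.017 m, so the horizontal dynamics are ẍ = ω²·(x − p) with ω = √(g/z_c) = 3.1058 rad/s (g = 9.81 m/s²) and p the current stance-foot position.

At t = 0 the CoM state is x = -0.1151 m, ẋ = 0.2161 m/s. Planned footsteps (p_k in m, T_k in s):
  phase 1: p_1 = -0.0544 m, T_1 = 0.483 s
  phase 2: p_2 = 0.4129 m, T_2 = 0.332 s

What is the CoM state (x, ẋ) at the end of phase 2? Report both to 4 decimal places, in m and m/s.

phase 1: p=-0.0544, T=0.483, ωT=1.500101, cosh=2.352626, sinh=2.129518; start (x,ẋ)=(-0.115100, 0.216100) → end (x,ẋ)=(-0.049034, 0.106941)
phase 2: p=0.4129, T=0.332, ωT=1.031126, cosh=1.580413, sinh=1.223808; start (x,ẋ)=(-0.049034, 0.106941) → end (x,ẋ)=(-0.275007, -1.586753)

x = -0.2750, ẋ = -1.5868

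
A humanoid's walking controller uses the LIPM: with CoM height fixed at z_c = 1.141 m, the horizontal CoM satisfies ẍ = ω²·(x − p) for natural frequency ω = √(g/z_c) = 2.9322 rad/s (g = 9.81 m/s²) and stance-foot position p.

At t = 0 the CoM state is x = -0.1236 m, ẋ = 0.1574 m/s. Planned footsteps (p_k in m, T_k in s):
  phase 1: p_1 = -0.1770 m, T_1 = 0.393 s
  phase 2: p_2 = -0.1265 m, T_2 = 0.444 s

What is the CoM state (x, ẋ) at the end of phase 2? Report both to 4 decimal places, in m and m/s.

x = 0.3969, ẋ = 1.5750

phase 1: p=-0.1770, T=0.393, ωT=1.152355, cosh=1.740765, sinh=1.424873; start (x,ẋ)=(-0.123600, 0.157400) → end (x,ẋ)=(-0.007556, 0.497102)
phase 2: p=-0.1265, T=0.444, ωT=1.301897, cosh=1.974139, sinh=1.702124; start (x,ẋ)=(-0.007556, 0.497102) → end (x,ẋ)=(0.396876, 1.574994)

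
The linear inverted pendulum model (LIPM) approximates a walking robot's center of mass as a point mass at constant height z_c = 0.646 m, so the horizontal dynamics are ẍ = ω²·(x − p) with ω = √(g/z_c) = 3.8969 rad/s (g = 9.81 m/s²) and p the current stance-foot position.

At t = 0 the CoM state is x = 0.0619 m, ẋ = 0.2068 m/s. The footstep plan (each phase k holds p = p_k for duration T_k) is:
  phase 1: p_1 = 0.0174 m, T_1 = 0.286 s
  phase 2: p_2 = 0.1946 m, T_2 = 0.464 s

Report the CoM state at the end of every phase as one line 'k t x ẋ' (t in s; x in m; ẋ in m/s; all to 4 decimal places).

1 0.2860 0.1647 0.5849
2 0.7500 0.5464 1.4859

phase 1: p=0.0174, T=0.286, ωT=1.114513, cosh=1.688080, sinh=1.360005; start (x,ẋ)=(0.061900, 0.206800) → end (x,ẋ)=(0.164692, 0.584936)
phase 2: p=0.1946, T=0.464, ωT=1.808162, cosh=3.131590, sinh=2.967635; start (x,ẋ)=(0.164692, 0.584936) → end (x,ẋ)=(0.546391, 1.485907)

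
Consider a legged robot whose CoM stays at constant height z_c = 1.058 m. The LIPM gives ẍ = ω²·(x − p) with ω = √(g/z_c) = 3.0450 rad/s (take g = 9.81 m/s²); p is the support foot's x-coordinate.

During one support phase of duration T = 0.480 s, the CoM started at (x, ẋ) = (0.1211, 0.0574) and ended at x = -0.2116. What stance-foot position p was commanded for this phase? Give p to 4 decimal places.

ωT = 3.0450·0.480 = 1.461600; cosh(ωT) = 2.272360, sinh(ωT) = 2.040495
x(T) = p + (x₀−p)·cosh(ωT) + (ẋ₀/ω)·sinh(ωT) ⇒ p·(1 − cosh) = x(T) − x₀·cosh − (ẋ₀/ω)·sinh
numerator   = -0.2116 − (0.1211)·2.272360 − (0.0574/3.0450)·2.040495 = -0.525247
denominator = 1 − 2.272360 = -1.272360
p = -0.525247 / -1.272360 = 0.4128

p = 0.4128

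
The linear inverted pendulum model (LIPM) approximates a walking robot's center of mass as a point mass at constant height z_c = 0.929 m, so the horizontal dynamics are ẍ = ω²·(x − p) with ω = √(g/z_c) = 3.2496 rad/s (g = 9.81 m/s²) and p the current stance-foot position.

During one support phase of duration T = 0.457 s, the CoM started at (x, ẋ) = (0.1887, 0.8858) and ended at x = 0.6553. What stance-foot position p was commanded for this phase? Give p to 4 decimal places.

ωT = 3.2496·0.457 = 1.485067; cosh(ωT) = 2.320875, sinh(ωT) = 2.094387
x(T) = p + (x₀−p)·cosh(ωT) + (ẋ₀/ω)·sinh(ωT) ⇒ p·(1 − cosh) = x(T) − x₀·cosh − (ẋ₀/ω)·sinh
numerator   = 0.6553 − (0.1887)·2.320875 − (0.8858/3.2496)·2.094387 = -0.353553
denominator = 1 − 2.320875 = -1.320875
p = -0.353553 / -1.320875 = 0.2677

p = 0.2677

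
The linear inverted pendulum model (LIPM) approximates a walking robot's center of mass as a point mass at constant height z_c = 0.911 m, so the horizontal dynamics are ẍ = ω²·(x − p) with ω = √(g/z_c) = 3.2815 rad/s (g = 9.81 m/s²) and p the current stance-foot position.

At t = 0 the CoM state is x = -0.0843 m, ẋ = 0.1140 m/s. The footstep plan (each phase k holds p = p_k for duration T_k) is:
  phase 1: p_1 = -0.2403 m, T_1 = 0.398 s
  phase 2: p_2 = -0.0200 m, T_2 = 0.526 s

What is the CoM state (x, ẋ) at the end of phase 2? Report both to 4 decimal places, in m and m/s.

phase 1: p=-0.2403, T=0.398, ωT=1.306037, cosh=1.981203, sinh=1.710312; start (x,ẋ)=(-0.084300, 0.114000) → end (x,ẋ)=(0.128184, 1.101390)
phase 2: p=-0.0200, T=0.526, ωT=1.726069, cosh=2.898253, sinh=2.720271; start (x,ẋ)=(0.128184, 1.101390) → end (x,ẋ)=(1.322497, 4.514884)

x = 1.3225, ẋ = 4.5149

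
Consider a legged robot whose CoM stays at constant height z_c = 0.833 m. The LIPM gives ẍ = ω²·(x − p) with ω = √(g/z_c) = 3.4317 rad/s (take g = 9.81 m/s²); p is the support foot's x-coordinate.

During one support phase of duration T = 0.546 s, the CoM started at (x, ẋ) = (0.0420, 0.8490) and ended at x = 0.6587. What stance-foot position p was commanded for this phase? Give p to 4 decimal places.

p = 0.1148

ωT = 3.4317·0.546 = 1.873708; cosh(ωT) = 3.332977, sinh(ωT) = 3.179424
x(T) = p + (x₀−p)·cosh(ωT) + (ẋ₀/ω)·sinh(ωT) ⇒ p·(1 − cosh) = x(T) − x₀·cosh − (ẋ₀/ω)·sinh
numerator   = 0.6587 − (0.0420)·3.332977 − (0.8490/3.4317)·3.179424 = -0.267872
denominator = 1 − 3.332977 = -2.332977
p = -0.267872 / -2.332977 = 0.1148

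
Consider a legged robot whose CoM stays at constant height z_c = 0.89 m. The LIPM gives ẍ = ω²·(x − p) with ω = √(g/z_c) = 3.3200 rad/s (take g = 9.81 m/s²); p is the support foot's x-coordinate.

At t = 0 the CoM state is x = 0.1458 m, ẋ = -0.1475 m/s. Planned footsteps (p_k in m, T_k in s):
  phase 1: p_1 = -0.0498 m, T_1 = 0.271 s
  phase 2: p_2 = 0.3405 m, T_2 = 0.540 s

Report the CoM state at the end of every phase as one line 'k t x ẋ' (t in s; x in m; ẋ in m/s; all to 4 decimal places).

phase 1: p=-0.0498, T=0.271, ωT=0.899720, cosh=1.432799, sinh=1.026116; start (x,ẋ)=(0.145800, -0.147500) → end (x,ẋ)=(0.184868, 0.455013)
phase 2: p=0.3405, T=0.540, ωT=1.792800, cosh=3.086370, sinh=2.919877; start (x,ẋ)=(0.184868, 0.455013) → end (x,ẋ)=(0.260336, -0.104360)

1 0.2710 0.1849 0.4550
2 0.8110 0.2603 -0.1044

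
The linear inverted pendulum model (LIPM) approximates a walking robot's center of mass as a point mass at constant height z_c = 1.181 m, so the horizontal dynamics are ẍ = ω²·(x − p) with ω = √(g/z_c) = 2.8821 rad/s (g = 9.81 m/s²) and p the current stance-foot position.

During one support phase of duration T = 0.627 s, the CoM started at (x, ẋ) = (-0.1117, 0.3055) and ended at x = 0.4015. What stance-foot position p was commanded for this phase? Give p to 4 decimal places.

ωT = 2.8821·0.627 = 1.807077; cosh(ωT) = 3.128372, sinh(ωT) = 2.964239
x(T) = p + (x₀−p)·cosh(ωT) + (ẋ₀/ω)·sinh(ωT) ⇒ p·(1 − cosh) = x(T) − x₀·cosh − (ẋ₀/ω)·sinh
numerator   = 0.4015 − (-0.1117)·3.128372 − (0.3055/2.8821)·2.964239 = 0.436733
denominator = 1 − 3.128372 = -2.128372
p = 0.436733 / -2.128372 = -0.2052

p = -0.2052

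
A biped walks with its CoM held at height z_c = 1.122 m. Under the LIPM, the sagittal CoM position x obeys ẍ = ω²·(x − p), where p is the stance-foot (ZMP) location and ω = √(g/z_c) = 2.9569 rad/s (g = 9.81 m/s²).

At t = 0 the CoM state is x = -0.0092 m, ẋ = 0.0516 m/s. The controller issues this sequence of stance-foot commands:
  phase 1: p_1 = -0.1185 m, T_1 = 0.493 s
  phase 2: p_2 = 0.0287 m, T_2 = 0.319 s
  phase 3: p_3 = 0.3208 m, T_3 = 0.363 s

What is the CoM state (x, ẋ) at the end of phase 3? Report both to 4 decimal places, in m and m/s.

x = 1.3279, ẋ = 3.3227

phase 1: p=-0.1185, T=0.493, ωT=1.457752, cosh=2.264524, sinh=2.031765; start (x,ẋ)=(-0.009200, 0.051600) → end (x,ẋ)=(0.164468, 0.773494)
phase 2: p=0.0287, T=0.319, ωT=0.943251, cosh=1.478839, sinh=1.089479; start (x,ẋ)=(0.164468, 0.773494) → end (x,ẋ)=(0.514476, 1.581248)
phase 3: p=0.3208, T=0.363, ωT=1.073355, cosh=1.633518, sinh=1.291658; start (x,ẋ)=(0.514476, 1.581248) → end (x,ẋ)=(1.327906, 3.322702)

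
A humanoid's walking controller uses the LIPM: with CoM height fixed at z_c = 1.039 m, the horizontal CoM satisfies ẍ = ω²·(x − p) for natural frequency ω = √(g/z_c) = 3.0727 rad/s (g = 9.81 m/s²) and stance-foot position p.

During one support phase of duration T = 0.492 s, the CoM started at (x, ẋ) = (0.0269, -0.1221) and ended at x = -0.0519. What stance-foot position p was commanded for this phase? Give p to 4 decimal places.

p = 0.0219

ωT = 3.0727·0.492 = 1.511768; cosh(ωT) = 2.377631, sinh(ωT) = 2.157112
x(T) = p + (x₀−p)·cosh(ωT) + (ẋ₀/ω)·sinh(ωT) ⇒ p·(1 − cosh) = x(T) − x₀·cosh − (ẋ₀/ω)·sinh
numerator   = -0.0519 − (0.0269)·2.377631 − (-0.1221/3.0727)·2.157112 = -0.030141
denominator = 1 − 2.377631 = -1.377631
p = -0.030141 / -1.377631 = 0.0219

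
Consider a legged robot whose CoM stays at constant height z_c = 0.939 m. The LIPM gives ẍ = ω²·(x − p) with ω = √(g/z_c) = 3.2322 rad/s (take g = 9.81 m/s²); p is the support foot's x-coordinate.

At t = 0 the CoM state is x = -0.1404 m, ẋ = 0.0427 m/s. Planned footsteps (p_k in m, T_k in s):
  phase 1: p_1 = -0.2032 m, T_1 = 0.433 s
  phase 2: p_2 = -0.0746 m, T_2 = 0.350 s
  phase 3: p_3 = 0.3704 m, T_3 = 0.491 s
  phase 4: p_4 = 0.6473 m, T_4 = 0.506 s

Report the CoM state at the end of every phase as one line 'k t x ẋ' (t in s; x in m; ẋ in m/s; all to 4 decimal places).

1 0.4330 -0.0430 0.4781
2 0.7830 0.1848 0.9598
3 1.2740 0.5933 1.0395
4 1.7800 1.2974 2.3377

phase 1: p=-0.2032, T=0.433, ωT=1.399543, cosh=2.150028, sinh=1.903318; start (x,ẋ)=(-0.140400, 0.042700) → end (x,ẋ)=(-0.043034, 0.478146)
phase 2: p=-0.0746, T=0.350, ωT=1.131270, cosh=1.711107, sinh=1.388484; start (x,ẋ)=(-0.043034, 0.478146) → end (x,ẋ)=(0.184814, 0.959823)
phase 3: p=0.3704, T=0.491, ωT=1.587010, cosh=2.546823, sinh=2.342287; start (x,ẋ)=(0.184814, 0.959823) → end (x,ẋ)=(0.593303, 1.039476)
phase 4: p=0.6473, T=0.506, ωT=1.635493, cosh=2.663422, sinh=2.468566; start (x,ẋ)=(0.593303, 1.039476) → end (x,ẋ)=(1.297374, 2.337727)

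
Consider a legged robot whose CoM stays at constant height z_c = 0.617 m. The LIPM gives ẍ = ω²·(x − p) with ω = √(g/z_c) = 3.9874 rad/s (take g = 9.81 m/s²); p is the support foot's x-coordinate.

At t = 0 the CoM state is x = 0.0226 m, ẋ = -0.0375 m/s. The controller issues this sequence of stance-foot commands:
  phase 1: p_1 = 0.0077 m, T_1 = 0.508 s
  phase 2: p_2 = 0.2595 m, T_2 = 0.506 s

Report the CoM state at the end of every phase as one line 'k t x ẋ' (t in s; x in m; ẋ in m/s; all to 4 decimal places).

phase 1: p=0.0077, T=0.508, ωT=2.025599, cosh=3.856283, sinh=3.724369; start (x,ẋ)=(0.022600, -0.037500) → end (x,ẋ)=(0.030132, 0.076663)
phase 2: p=0.2595, T=0.506, ωT=2.017624, cosh=3.826705, sinh=3.693734; start (x,ẋ)=(0.030132, 0.076663) → end (x,ẋ)=(-0.547206, -3.084852)

1 0.5080 0.0301 0.0767
2 1.0140 -0.5472 -3.0849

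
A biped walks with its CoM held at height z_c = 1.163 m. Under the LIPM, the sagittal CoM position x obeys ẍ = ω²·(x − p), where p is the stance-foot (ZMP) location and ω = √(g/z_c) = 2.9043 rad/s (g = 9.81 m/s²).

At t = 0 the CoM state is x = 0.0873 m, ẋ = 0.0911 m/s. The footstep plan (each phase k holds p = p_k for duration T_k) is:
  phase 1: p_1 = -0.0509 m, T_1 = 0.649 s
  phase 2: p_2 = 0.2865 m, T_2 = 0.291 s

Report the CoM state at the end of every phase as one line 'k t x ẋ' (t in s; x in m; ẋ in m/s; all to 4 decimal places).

1 0.6490 0.5156 1.5981
2 0.9400 1.1248 2.8352

phase 1: p=-0.0509, T=0.649, ωT=1.884891, cosh=3.368740, sinh=3.216894; start (x,ẋ)=(0.087300, 0.091100) → end (x,ẋ)=(0.515565, 1.598071)
phase 2: p=0.2865, T=0.291, ωT=0.845151, cosh=1.378911, sinh=0.949419; start (x,ẋ)=(0.515565, 1.598071) → end (x,ẋ)=(1.124772, 2.835221)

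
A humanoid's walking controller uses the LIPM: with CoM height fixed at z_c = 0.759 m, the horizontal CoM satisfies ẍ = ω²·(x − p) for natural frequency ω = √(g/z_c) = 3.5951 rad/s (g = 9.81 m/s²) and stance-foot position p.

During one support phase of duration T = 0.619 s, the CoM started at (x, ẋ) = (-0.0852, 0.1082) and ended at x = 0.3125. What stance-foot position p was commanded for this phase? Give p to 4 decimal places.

ωT = 3.5951·0.619 = 2.225367; cosh(ωT) = 4.682453, sinh(ωT) = 4.574425
x(T) = p + (x₀−p)·cosh(ωT) + (ẋ₀/ω)·sinh(ωT) ⇒ p·(1 − cosh) = x(T) − x₀·cosh − (ẋ₀/ω)·sinh
numerator   = 0.3125 − (-0.0852)·4.682453 − (0.1082/3.5951)·4.574425 = 0.573771
denominator = 1 − 4.682453 = -3.682453
p = 0.573771 / -3.682453 = -0.1558

p = -0.1558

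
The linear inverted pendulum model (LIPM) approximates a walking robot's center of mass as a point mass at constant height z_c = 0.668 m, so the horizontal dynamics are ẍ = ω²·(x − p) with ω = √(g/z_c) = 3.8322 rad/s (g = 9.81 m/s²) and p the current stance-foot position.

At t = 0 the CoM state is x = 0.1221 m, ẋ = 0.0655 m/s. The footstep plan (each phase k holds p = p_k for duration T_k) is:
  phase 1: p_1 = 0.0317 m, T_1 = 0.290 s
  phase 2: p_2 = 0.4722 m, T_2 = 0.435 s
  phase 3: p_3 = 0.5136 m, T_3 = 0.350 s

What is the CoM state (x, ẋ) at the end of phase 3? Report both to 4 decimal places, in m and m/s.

x = -0.7346, ẋ = -4.6629

phase 1: p=0.0317, T=0.290, ωT=1.111338, cosh=1.683770, sinh=1.354651; start (x,ẋ)=(0.122100, 0.065500) → end (x,ẋ)=(0.207066, 0.579580)
phase 2: p=0.4722, T=0.435, ωT=1.667007, cosh=2.742552, sinh=2.553740; start (x,ẋ)=(0.207066, 0.579580) → end (x,ẋ)=(0.131284, -1.005186)
phase 3: p=0.5136, T=0.350, ωT=1.341270, cosh=2.042705, sinh=1.781192; start (x,ẋ)=(0.131284, -1.005186) → end (x,ẋ)=(-0.734565, -4.662943)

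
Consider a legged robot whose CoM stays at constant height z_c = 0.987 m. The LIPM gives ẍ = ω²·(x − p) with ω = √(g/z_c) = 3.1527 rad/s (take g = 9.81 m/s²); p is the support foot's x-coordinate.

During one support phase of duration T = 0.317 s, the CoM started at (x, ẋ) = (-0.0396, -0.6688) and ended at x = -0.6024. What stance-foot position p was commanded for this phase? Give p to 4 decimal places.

p = 0.5388

ωT = 3.1527·0.317 = 0.999406; cosh(ωT) = 1.542383, sinh(ωT) = 1.174285
x(T) = p + (x₀−p)·cosh(ωT) + (ẋ₀/ω)·sinh(ωT) ⇒ p·(1 − cosh) = x(T) − x₀·cosh − (ẋ₀/ω)·sinh
numerator   = -0.6024 − (-0.0396)·1.542383 − (-0.6688/3.1527)·1.174285 = -0.292214
denominator = 1 − 1.542383 = -0.542383
p = -0.292214 / -0.542383 = 0.5388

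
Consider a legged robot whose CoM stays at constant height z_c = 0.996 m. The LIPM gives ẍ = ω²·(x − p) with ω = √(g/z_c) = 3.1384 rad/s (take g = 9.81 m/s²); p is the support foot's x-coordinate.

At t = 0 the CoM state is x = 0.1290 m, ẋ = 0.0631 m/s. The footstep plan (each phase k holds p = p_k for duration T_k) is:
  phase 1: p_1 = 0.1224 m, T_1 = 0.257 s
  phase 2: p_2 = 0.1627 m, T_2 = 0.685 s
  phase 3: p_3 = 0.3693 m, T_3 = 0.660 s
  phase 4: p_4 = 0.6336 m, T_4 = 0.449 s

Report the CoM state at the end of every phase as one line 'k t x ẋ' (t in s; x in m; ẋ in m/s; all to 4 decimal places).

1 0.2570 0.1493 0.1033
2 0.9420 0.2438 0.2715
3 1.6020 0.2012 -0.4437
4 2.0510 -0.5761 -3.5732

phase 1: p=0.1224, T=0.257, ωT=0.806569, cosh=1.343298, sinh=0.896911; start (x,ẋ)=(0.129000, 0.063100) → end (x,ẋ)=(0.149299, 0.103340)
phase 2: p=0.1627, T=0.685, ωT=2.149804, cosh=4.349841, sinh=4.233334; start (x,ẋ)=(0.149299, 0.103340) → end (x,ẋ)=(0.243801, 0.271467)
phase 3: p=0.3693, T=0.660, ωT=2.071344, cosh=4.030749, sinh=3.904732; start (x,ẋ)=(0.243801, 0.271467) → end (x,ẋ)=(0.201199, -0.443726)
phase 4: p=0.6336, T=0.449, ωT=1.409142, cosh=2.168397, sinh=1.924044; start (x,ẋ)=(0.201199, -0.443726) → end (x,ẋ)=(-0.576050, -3.573194)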